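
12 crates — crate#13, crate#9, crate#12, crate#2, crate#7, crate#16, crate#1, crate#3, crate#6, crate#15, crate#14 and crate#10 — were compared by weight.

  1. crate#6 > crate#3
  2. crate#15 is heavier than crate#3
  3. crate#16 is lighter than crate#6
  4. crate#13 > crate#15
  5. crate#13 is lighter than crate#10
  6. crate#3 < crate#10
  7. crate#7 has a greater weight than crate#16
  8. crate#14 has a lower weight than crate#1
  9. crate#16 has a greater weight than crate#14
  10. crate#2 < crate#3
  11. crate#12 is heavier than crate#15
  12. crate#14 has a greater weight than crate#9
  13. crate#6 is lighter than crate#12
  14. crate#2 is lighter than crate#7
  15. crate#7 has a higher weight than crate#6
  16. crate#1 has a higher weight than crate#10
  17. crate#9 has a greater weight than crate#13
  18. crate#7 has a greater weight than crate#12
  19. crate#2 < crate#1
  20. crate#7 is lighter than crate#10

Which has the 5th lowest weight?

crate#9

Piecing the relations together gives one ordering: crate#2 < crate#3 < crate#15 < crate#13 < crate#9 < crate#14 < crate#16 < crate#6 < crate#12 < crate#7 < crate#10 < crate#1.
Counting 5 from the smallest end gives crate#9.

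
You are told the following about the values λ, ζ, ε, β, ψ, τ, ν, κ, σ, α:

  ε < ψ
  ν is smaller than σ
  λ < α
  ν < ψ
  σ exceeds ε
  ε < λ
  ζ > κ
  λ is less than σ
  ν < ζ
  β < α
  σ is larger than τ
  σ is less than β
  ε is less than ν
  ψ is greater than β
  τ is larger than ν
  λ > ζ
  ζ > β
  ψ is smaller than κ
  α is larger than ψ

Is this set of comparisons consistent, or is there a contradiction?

Chaining the given relations yields σ < β < ψ < κ < ζ < λ, so σ < λ. But one relation states λ < σ. These cannot both hold.

inconsistent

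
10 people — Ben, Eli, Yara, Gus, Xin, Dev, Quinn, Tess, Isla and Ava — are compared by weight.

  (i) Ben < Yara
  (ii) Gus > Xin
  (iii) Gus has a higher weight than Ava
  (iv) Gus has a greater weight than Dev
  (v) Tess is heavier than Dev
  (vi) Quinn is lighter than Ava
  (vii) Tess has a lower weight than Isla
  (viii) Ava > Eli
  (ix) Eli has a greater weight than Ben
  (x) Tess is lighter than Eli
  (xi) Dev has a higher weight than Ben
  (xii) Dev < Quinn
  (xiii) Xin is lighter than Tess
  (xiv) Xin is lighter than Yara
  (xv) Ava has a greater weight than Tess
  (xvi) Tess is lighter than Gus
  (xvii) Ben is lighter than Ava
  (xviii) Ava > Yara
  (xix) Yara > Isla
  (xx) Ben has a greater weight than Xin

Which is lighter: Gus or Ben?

Ben < Dev and Dev < Tess give Ben < Tess.
With Tess < Eli: Ben < Dev < Tess < Eli.
With Eli < Ava: Ben < Dev < Tess < Eli < Ava.
Then Ava < Gus extends the chain to Gus.
So Ben < Gus; Ben is the lighter of the two.

Ben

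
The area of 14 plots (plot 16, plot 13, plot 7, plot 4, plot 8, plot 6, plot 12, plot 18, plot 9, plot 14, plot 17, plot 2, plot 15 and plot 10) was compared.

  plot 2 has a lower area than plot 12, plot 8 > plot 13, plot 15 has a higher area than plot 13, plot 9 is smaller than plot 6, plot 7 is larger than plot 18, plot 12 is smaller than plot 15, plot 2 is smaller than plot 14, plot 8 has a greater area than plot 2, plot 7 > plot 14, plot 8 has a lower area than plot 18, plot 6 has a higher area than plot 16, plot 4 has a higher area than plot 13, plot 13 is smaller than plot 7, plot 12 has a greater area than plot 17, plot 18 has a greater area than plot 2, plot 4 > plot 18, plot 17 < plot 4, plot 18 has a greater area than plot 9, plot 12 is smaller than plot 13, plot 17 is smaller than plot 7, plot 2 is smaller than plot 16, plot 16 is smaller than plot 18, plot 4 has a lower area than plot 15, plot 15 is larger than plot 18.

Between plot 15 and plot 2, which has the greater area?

plot 15

Link the given pairs in sequence: plot 2 < plot 12; plot 12 < plot 13; plot 13 < plot 8; plot 8 < plot 18; plot 18 < plot 4; plot 4 < plot 15.
Together: plot 2 < plot 12 < plot 13 < plot 8 < plot 18 < plot 4 < plot 15.
So plot 2 < plot 15; plot 15 is the larger of the two.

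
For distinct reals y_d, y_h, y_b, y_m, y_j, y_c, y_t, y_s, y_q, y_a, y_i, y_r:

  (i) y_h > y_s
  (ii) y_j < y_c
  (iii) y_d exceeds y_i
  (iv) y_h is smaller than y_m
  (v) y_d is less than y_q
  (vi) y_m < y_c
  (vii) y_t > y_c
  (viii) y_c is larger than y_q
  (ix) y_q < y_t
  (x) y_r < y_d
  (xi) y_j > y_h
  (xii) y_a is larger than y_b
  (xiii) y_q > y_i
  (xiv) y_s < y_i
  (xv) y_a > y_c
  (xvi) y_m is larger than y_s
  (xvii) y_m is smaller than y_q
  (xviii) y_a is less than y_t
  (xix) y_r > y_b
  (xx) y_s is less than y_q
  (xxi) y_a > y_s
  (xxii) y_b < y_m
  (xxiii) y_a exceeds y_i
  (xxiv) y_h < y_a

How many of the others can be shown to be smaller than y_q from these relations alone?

The elements the relations force below y_q are y_s, y_b, y_h, y_i, y_r, y_m, y_d — no chain reaches any other.
That is 7.

7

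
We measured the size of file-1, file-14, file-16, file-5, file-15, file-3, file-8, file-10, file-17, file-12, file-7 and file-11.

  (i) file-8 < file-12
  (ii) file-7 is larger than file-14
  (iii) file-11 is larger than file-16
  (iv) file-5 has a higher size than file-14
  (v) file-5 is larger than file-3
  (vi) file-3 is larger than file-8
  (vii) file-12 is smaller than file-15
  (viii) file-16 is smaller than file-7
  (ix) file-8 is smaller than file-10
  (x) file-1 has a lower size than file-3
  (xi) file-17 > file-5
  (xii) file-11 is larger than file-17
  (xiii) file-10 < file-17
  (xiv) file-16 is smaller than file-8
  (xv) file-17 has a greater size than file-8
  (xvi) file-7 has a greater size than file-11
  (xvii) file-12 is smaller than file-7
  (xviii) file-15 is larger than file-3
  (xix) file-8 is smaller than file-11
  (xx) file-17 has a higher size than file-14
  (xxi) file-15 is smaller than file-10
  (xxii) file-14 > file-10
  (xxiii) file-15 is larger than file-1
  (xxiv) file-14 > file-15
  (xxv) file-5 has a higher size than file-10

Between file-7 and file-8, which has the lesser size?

file-8

The relevant relations are file-8 < file-3; file-3 < file-15; file-15 < file-10; file-10 < file-14; file-14 < file-5; file-5 < file-17; file-17 < file-11; file-11 < file-7.
Together: file-8 < file-3 < file-15 < file-10 < file-14 < file-5 < file-17 < file-11 < file-7.
So file-8 < file-7; file-8 is the smaller of the two.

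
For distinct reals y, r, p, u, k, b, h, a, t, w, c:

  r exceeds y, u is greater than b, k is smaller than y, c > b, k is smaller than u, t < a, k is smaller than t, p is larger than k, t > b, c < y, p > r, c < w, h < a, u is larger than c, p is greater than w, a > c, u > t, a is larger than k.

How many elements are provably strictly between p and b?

4

The relations place b below p. An element lies strictly between them when it is forced above b and also forced below p.
Above b: {c, w, y, r, t, u, a}. Below p: {c, w, k, y, r}.
Intersection: {c, w, y, r} — 4.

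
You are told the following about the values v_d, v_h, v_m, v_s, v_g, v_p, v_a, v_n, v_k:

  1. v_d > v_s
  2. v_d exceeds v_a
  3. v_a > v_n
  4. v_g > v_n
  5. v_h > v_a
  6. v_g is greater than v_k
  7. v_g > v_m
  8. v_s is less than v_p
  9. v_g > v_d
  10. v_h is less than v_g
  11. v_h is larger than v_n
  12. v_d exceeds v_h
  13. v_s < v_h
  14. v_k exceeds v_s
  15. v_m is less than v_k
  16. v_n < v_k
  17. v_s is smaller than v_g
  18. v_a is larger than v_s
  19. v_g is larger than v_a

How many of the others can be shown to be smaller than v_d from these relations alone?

4

The elements the relations force below v_d are v_n, v_s, v_a, v_h — no chain reaches any other.
That is 4.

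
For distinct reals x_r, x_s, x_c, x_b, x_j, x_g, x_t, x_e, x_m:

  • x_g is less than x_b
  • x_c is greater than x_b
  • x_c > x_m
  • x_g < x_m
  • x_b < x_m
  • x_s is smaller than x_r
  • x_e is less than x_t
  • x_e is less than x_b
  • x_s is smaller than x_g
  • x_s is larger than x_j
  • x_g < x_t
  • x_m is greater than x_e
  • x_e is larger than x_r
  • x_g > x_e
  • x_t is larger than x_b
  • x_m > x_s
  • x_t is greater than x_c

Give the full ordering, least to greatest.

x_j < x_s < x_r < x_e < x_g < x_b < x_m < x_c < x_t

Each adjacent pair is fixed by a given relation: x_j < x_s; x_s < x_r; x_r < x_e; x_e < x_g; x_g < x_b; x_b < x_m; x_m < x_c; x_c < x_t. Chaining them end to end gives the full order.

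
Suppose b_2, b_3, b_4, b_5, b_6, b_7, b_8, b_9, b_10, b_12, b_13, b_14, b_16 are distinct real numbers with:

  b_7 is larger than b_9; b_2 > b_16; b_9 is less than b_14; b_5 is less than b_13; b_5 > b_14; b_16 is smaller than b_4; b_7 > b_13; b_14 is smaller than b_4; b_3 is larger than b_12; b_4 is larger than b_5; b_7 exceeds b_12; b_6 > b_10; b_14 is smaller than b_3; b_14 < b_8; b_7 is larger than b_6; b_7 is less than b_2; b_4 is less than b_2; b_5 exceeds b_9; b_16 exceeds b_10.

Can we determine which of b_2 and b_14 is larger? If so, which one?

b_2

The relevant relations are b_14 < b_5; b_5 < b_13; b_13 < b_7; b_7 < b_2.
Chaining these gives b_14 < b_5 < b_13 < b_7 < b_2.
So b_2 is larger.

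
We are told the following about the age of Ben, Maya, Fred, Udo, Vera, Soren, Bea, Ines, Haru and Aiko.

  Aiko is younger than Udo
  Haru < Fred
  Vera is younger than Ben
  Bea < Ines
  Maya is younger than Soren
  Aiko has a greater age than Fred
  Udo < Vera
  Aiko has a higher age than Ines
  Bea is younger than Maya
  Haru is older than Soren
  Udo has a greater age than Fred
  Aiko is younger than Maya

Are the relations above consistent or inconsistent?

We have Fred < Aiko stated directly, yet also Aiko < Maya < Soren < Haru < Fred by chaining the others — so Aiko < Fred. Contradiction.

inconsistent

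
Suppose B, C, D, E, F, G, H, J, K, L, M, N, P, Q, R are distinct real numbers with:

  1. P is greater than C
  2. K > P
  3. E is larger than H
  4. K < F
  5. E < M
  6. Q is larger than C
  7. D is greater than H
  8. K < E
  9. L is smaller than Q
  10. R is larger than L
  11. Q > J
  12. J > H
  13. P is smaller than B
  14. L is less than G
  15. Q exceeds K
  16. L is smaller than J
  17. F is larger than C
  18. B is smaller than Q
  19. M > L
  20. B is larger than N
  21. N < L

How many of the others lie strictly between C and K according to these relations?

1

Chaining upward from C reaches: P, B, Q, E, M, F.
Chaining downward from K reaches: P.
Strictly between C and K are those in both lists: P — 1 element.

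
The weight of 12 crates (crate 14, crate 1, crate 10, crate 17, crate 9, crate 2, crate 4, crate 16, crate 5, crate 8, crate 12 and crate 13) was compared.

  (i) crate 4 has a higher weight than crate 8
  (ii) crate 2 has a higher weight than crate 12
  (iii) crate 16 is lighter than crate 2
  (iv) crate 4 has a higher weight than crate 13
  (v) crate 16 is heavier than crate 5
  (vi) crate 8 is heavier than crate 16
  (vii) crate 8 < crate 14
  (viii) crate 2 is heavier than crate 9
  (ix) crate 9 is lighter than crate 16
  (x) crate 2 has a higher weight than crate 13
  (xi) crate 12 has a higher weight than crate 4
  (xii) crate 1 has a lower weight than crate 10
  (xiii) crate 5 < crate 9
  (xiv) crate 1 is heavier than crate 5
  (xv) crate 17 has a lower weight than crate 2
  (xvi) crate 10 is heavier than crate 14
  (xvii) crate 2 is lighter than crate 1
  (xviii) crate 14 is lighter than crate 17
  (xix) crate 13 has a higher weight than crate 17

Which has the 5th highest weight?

crate 4

Piecing the relations together gives one ordering: crate 5 < crate 9 < crate 16 < crate 8 < crate 14 < crate 17 < crate 13 < crate 4 < crate 12 < crate 2 < crate 1 < crate 10.
The 5th largest is crate 4.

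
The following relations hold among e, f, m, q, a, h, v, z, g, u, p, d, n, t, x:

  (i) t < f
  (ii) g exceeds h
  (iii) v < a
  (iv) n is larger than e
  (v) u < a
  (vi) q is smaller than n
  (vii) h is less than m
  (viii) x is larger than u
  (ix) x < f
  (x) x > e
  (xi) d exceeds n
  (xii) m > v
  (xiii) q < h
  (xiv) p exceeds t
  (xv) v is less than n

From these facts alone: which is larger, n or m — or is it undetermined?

Following every chain through n: above n we get d; below n we get e, v, q.
m is not reached, and no chain runs the other way from m to n.
So the given relations leave the order of n and m undetermined.

undetermined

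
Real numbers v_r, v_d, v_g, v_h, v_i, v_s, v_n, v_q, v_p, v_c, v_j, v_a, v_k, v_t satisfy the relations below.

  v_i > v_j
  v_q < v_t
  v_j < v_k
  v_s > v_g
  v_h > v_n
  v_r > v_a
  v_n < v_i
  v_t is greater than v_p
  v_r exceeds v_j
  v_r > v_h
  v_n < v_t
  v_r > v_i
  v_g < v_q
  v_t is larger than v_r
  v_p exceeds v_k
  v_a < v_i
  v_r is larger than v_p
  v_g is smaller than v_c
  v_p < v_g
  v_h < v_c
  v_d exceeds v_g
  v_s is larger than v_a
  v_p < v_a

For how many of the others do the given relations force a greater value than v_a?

Directly above v_a: v_i, v_r, v_s.
One step further: v_t (4 so far).
Nothing else is reachable above v_a; 4 in all.

4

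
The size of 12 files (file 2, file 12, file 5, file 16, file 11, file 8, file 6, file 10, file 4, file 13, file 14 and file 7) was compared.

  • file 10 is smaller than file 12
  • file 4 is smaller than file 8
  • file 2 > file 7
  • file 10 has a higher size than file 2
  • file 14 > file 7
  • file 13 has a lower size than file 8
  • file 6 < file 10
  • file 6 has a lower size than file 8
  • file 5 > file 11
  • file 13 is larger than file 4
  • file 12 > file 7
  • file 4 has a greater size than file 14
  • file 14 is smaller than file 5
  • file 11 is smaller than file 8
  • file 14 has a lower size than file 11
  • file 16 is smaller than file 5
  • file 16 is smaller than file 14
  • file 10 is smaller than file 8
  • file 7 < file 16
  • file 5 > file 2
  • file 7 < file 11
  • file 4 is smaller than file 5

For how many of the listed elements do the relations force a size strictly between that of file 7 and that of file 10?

Chaining upward from file 7 reaches: file 16, file 14, file 2, file 4, file 13, file 11, file 12, file 8, file 5.
Chaining downward from file 10 reaches: file 2, file 6.
Strictly between file 7 and file 10 are those in both lists: file 2 — 1 element.

1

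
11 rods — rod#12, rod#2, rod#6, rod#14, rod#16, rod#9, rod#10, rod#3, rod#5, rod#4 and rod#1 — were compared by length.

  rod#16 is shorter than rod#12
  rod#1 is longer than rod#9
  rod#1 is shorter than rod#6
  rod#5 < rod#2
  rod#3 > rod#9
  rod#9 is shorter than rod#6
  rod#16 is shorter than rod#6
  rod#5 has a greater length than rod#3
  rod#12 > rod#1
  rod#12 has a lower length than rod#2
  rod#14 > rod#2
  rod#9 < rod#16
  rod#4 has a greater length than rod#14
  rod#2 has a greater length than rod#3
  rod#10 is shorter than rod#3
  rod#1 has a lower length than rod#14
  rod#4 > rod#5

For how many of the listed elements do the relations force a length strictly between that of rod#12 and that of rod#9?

2

The relations place rod#9 below rod#12. An element lies strictly between them when it is forced above rod#9 and also forced below rod#12.
Above rod#9: {rod#16, rod#1, rod#6, rod#3, rod#5, rod#2, rod#14, rod#4}. Below rod#12: {rod#16, rod#1}.
Intersection: {rod#16, rod#1} — 2.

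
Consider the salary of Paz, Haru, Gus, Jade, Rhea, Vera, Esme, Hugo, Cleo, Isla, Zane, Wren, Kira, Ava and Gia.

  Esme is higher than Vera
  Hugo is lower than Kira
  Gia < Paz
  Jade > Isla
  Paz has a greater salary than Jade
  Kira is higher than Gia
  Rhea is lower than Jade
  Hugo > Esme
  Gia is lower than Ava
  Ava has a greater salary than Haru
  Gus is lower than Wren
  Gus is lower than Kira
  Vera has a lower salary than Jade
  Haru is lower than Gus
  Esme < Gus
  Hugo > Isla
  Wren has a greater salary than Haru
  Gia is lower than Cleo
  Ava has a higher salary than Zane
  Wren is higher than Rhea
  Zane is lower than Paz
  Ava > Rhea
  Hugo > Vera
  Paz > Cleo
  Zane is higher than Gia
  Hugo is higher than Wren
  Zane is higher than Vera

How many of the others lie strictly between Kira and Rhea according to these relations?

2

The relations place Rhea below Kira. An element lies strictly between them when it is forced above Rhea and also forced below Kira.
Above Rhea: {Wren, Jade, Paz, Hugo, Ava}. Below Kira: {Gia, Vera, Esme, Haru, Gus, Wren, Isla, Hugo}.
Intersection: {Wren, Hugo} — 2.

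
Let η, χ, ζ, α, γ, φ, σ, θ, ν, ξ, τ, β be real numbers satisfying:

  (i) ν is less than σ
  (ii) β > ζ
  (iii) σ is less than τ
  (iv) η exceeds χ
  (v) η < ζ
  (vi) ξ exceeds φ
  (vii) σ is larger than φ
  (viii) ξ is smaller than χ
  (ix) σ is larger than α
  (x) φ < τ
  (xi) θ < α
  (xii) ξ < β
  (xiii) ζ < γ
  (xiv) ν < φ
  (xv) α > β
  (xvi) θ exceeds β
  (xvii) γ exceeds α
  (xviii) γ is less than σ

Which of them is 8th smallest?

The consecutive relations fix a unique order: ν < φ < ξ < χ < η < ζ < β < θ < α < γ < σ < τ.
The 8th smallest is θ.

θ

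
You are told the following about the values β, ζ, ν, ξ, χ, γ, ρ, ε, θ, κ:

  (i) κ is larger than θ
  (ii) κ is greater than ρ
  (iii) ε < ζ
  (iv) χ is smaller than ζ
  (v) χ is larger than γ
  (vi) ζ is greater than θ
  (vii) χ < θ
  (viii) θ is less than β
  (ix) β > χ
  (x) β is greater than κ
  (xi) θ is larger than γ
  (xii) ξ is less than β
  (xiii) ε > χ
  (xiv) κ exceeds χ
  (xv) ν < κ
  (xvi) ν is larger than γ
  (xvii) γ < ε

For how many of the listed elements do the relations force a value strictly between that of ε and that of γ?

1

Chaining upward from γ reaches: χ, θ, ζ, ν, κ, β.
Chaining downward from ε reaches: χ.
Strictly between γ and ε are those in both lists: χ — 1 element.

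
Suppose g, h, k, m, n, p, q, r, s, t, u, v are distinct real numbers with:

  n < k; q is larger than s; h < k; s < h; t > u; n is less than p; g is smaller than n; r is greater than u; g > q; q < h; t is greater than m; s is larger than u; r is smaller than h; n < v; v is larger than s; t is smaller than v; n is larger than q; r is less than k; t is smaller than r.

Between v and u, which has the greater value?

v

Link the given pairs in sequence: u < s; s < q; q < g; g < n; n < v.
Together: u < s < q < g < n < v.
So u < v; v is the larger of the two.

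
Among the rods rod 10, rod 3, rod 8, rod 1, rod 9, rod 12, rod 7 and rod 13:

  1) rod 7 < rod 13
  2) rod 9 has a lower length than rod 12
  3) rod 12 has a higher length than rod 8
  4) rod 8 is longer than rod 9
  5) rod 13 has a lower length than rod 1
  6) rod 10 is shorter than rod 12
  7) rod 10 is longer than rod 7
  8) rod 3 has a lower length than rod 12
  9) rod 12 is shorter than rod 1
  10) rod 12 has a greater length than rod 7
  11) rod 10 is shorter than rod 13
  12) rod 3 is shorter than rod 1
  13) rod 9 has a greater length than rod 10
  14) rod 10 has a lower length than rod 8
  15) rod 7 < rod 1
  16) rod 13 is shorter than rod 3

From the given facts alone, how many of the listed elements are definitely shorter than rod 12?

The elements the relations force below rod 12 are rod 7, rod 10, rod 13, rod 3, rod 9, rod 8 — no chain reaches any other.
That is 6.

6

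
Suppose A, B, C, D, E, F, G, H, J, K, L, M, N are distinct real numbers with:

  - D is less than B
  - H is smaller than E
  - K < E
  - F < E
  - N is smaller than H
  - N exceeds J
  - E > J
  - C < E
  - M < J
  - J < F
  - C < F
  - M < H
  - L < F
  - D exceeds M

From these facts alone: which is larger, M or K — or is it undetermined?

undetermined

Following every chain through K: above K we get E.
M is not reached, and no chain runs the other way from M to K.
So the given relations leave the order of K and M undetermined.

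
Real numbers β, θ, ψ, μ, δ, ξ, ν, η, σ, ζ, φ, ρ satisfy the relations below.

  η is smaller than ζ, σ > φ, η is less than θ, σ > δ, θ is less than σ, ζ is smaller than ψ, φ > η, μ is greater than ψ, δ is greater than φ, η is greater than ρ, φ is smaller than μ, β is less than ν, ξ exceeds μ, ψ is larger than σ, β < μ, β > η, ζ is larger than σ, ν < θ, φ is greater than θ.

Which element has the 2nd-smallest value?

The consecutive relations fix a unique order: ρ < η < β < ν < θ < φ < δ < σ < ζ < ψ < μ < ξ.
The 2nd smallest is η.

η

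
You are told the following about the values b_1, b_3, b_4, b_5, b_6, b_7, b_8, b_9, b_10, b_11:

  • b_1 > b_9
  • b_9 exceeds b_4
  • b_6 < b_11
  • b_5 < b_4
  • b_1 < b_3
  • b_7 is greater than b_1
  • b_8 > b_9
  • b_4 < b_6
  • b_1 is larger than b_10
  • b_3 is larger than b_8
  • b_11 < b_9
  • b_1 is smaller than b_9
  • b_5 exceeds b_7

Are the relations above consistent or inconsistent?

Chaining the given relations yields b_1 < b_7 < b_5 < b_4 < b_6 < b_11 < b_9, so b_1 < b_9. But one relation states b_9 < b_1. These cannot both hold.

inconsistent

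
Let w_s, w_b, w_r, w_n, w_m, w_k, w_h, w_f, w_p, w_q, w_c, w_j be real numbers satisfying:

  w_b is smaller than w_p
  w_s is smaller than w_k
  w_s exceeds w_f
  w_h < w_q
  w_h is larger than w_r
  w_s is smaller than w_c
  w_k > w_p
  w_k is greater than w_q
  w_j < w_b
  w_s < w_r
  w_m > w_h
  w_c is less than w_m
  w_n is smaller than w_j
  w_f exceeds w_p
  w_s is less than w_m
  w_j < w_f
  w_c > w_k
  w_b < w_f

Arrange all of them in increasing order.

w_n < w_j < w_b < w_p < w_f < w_s < w_r < w_h < w_q < w_k < w_c < w_m

The consecutive links are each given: w_n < w_j; w_j < w_b; w_b < w_p; w_p < w_f; w_f < w_s; w_s < w_r; w_r < w_h; w_h < w_q; w_q < w_k; w_k < w_c; w_c < w_m.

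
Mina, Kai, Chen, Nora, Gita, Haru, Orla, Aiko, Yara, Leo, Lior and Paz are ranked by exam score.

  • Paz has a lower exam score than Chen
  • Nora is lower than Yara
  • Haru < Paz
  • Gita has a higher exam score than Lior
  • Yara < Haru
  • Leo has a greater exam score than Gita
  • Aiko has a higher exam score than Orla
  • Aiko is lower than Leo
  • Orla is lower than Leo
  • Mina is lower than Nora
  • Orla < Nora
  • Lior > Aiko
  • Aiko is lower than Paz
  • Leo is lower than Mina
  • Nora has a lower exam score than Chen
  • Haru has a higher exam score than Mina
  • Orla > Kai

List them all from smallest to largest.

The consecutive links are each given: Kai < Orla; Orla < Aiko; Aiko < Lior; Lior < Gita; Gita < Leo; Leo < Mina; Mina < Nora; Nora < Yara; Yara < Haru; Haru < Paz; Paz < Chen.

Kai < Orla < Aiko < Lior < Gita < Leo < Mina < Nora < Yara < Haru < Paz < Chen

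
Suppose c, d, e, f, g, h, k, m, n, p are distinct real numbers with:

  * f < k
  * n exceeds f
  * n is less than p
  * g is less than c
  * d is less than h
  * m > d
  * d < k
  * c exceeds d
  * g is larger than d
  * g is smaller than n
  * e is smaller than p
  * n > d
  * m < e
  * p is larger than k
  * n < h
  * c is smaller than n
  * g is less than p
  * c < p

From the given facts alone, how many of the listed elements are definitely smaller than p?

8

The elements the relations force below p are f, d, g, c, m, e, k, n — no chain reaches any other.
That is 8.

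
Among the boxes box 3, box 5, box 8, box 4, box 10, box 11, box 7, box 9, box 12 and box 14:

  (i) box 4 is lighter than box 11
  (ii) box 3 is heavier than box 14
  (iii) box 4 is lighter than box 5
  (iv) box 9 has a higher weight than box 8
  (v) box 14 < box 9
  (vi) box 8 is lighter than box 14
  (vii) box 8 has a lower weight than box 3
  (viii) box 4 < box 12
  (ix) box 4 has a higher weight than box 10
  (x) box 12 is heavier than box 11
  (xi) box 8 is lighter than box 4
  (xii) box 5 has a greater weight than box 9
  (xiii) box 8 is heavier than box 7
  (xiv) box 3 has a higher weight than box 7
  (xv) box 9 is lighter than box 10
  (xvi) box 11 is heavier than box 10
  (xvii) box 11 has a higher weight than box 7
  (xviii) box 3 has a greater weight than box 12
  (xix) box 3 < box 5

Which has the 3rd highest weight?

Chaining the given pairs: box 7 < box 8 < box 14 < box 9 < box 10 < box 4 < box 11 < box 12 < box 3 < box 5.
The 3rd largest is box 12.

box 12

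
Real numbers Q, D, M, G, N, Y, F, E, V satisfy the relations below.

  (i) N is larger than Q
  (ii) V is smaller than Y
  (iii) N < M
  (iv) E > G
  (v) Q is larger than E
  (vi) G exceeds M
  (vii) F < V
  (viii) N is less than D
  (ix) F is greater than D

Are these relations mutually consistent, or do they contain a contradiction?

We have N < M stated directly, yet also M < G < E < Q < N by chaining the others — so M < N. Contradiction.

inconsistent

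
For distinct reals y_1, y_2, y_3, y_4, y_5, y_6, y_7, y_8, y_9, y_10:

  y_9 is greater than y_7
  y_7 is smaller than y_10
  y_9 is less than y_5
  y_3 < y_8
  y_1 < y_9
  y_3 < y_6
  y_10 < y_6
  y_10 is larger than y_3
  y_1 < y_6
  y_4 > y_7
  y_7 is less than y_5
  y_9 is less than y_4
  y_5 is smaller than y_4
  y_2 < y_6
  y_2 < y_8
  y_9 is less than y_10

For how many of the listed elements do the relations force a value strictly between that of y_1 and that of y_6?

Chaining upward from y_1 reaches: y_9, y_5, y_10, y_4.
Chaining downward from y_6 reaches: y_7, y_9, y_3, y_10, y_2.
Strictly between y_1 and y_6 are those in both lists: y_9, y_10 — 2 elements.

2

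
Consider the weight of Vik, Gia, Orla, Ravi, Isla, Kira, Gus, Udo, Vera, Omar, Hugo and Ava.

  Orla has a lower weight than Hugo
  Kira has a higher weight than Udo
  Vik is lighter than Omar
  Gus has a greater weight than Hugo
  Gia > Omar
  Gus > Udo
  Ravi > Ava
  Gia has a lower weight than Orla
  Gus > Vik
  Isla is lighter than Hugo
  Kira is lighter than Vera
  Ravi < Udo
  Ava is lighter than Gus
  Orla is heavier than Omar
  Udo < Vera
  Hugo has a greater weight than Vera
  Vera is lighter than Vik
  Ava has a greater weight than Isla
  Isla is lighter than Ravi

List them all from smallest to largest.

Isla < Ava < Ravi < Udo < Kira < Vera < Vik < Omar < Gia < Orla < Hugo < Gus

Nothing is placed below Isla, so it is least; from there Isla < Ava; Ava < Ravi; Ravi < Udo; Udo < Kira; Kira < Vera; Vera < Vik; Vik < Omar; Omar < Gia; Gia < Orla; Orla < Hugo; Hugo < Gus, each given directly.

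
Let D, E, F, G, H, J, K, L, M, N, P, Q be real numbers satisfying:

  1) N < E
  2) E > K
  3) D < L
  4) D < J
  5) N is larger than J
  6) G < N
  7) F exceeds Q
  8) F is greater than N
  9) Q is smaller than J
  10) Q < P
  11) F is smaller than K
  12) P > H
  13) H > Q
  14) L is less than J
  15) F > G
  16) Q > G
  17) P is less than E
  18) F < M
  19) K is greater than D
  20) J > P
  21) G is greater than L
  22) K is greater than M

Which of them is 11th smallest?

Chaining the given pairs: D < L < G < Q < H < P < J < N < F < M < K < E.
The 11th smallest is K.

K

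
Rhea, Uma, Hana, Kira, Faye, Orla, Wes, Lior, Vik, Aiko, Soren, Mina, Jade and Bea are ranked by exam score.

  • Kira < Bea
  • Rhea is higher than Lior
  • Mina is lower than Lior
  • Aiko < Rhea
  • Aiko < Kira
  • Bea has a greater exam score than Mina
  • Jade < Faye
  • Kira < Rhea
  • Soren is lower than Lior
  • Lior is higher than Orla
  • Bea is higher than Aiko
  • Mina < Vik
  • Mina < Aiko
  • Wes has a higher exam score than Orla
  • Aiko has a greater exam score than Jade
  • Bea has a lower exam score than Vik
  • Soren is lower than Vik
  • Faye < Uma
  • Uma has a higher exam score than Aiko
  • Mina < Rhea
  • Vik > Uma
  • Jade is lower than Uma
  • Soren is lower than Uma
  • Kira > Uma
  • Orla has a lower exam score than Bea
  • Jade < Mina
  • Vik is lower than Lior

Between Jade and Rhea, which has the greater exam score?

Jade < Mina and Mina < Aiko give Jade < Aiko.
Then Aiko < Uma extends the chain to Uma.
Then Uma < Kira extends the chain to Kira.
Then Kira < Bea extends the chain to Bea.
Then Bea < Vik extends the chain to Vik.
Then Vik < Lior extends the chain to Lior.
Then Lior < Rhea extends the chain to Rhea.
So Jade < Rhea; Rhea is the higher of the two.

Rhea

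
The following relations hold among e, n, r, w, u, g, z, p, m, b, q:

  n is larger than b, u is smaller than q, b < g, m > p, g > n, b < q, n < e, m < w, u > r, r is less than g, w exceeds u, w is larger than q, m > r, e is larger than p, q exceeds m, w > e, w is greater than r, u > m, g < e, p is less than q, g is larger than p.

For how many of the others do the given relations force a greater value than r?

The elements the relations force above r are m, u, g, e, q, w — no chain reaches any other.
That is 6.

6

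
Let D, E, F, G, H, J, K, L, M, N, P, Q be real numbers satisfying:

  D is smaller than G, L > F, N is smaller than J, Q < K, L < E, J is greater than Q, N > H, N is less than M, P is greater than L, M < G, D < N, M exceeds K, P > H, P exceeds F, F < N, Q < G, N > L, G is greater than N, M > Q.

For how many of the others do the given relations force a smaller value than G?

8

The elements the relations force below G are Q, F, H, D, L, N, K, M — no chain reaches any other.
That is 8.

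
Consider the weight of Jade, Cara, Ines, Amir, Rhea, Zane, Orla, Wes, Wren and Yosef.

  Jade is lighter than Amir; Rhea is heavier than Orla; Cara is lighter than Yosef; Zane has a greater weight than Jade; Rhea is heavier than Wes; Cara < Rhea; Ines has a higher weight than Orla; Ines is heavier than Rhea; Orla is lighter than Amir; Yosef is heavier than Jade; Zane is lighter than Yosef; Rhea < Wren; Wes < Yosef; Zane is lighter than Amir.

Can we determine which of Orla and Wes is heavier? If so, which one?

undetermined

Following every chain through Orla: above Orla we get Rhea, Amir, Wren, Ines.
Wes is not reached, and no chain runs the other way from Wes to Orla.
So the given relations leave the order of Orla and Wes undetermined.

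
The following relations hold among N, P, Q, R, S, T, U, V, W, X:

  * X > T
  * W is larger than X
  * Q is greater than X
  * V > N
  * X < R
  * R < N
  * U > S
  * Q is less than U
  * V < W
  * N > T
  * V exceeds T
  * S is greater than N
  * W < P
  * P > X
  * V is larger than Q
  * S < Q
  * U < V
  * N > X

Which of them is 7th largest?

Chaining the given pairs: T < X < R < N < S < Q < U < V < W < P.
Counting 7 from the largest end gives N.

N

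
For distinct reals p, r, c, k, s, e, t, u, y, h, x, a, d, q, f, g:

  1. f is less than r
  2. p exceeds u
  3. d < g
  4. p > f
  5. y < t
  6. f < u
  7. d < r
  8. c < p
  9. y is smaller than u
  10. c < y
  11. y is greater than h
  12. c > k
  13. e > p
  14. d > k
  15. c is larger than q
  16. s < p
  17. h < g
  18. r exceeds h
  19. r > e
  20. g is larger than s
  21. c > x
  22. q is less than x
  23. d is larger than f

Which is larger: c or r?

Link the given pairs in sequence: c < y; y < u; u < p; p < e; e < r.
Together: c < y < u < p < e < r.
So c < r; r is the larger of the two.

r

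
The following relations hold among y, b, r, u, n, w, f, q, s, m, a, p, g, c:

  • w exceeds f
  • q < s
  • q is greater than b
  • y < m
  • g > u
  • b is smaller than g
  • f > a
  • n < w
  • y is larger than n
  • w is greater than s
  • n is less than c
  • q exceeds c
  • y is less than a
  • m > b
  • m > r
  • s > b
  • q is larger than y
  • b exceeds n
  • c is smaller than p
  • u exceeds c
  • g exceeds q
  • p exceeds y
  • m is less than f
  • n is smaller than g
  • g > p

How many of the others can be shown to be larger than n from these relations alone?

From n the given relations immediately reach c, b, y, g, w.
From those, m, q, a, p, s, u — 11 in total.
From those, f — 12 in total.
Nothing else is reachable above n; 12 in all.

12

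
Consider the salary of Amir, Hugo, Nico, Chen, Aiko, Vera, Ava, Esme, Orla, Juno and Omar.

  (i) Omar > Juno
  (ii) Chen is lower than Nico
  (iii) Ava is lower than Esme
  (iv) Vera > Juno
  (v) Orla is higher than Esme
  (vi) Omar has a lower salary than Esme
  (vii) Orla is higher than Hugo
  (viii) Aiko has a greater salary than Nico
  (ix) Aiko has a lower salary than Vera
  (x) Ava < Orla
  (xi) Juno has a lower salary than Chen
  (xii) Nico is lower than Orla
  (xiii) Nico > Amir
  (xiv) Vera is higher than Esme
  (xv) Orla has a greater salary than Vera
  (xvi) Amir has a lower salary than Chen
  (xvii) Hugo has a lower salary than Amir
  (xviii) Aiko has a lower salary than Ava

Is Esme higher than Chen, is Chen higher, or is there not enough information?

The relevant relations are Chen < Nico; Nico < Aiko; Aiko < Ava; Ava < Esme.
Chaining these gives Chen < Nico < Aiko < Ava < Esme.
So Esme is higher.

Esme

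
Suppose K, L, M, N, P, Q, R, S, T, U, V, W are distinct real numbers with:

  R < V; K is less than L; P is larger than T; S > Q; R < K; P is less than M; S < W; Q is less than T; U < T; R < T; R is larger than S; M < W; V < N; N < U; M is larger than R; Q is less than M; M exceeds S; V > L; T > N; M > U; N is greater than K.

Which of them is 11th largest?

Piecing the relations together gives one ordering: Q < S < R < K < L < V < N < U < T < P < M < W.
Counting 11 from the largest end gives S.

S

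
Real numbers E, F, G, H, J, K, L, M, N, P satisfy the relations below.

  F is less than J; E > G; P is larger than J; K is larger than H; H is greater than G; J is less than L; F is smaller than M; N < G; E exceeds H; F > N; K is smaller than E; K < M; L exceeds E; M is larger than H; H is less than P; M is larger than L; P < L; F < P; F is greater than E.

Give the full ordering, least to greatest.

N < G < H < K < E < F < J < P < L < M

The consecutive links are each given: N < G; G < H; H < K; K < E; E < F; F < J; J < P; P < L; L < M.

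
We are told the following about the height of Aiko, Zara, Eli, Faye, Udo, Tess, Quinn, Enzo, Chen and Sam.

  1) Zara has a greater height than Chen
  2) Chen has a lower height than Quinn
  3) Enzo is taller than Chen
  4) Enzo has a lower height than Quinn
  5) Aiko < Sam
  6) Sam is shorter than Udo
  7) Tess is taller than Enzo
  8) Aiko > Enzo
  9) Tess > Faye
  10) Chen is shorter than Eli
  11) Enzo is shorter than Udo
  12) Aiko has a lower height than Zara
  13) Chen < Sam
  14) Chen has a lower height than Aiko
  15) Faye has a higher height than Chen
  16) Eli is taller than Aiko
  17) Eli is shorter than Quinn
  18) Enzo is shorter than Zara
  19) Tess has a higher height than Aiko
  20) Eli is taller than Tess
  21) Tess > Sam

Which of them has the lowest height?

Chen

Faye is not least since Chen < Faye; Enzo is not least since Chen < Enzo; Aiko is not least since Chen < Aiko; Sam is not least since Aiko < Sam; Tess is not least since Enzo < Tess; Eli is not least since Tess < Eli; Zara is not least since Aiko < Zara; Quinn is not least since Chen < Quinn; Udo is not least since Sam < Udo.
Only Chen has nothing below it, so Chen is the lowest height.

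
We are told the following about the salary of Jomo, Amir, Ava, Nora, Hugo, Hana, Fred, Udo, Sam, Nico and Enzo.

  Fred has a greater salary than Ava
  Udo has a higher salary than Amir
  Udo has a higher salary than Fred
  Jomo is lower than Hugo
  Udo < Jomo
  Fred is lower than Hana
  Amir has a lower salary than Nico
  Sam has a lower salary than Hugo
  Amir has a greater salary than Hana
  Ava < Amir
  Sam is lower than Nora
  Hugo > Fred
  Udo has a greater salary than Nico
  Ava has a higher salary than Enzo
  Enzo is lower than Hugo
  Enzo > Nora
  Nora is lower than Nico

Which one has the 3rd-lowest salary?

Enzo

Piecing the relations together gives one ordering: Sam < Nora < Enzo < Ava < Fred < Hana < Amir < Nico < Udo < Jomo < Hugo.
Counting 3 from the smallest end gives Enzo.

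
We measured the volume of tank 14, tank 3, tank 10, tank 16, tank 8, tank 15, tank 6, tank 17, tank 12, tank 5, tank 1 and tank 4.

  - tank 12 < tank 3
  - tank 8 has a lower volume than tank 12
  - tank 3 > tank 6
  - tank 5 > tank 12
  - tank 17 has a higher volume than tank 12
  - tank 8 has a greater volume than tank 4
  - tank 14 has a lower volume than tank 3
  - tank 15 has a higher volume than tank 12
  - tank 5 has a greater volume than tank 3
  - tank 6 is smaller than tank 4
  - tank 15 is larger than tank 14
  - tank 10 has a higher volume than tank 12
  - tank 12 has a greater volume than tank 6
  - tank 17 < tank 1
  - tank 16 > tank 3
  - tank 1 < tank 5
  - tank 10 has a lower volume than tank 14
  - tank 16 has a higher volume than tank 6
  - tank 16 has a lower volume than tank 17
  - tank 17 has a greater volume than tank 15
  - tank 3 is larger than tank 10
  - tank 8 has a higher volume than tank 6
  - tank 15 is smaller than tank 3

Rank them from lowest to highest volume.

tank 6 < tank 4 < tank 8 < tank 12 < tank 10 < tank 14 < tank 15 < tank 3 < tank 16 < tank 17 < tank 1 < tank 5

Each adjacent pair is fixed by a given relation: tank 6 < tank 4; tank 4 < tank 8; tank 8 < tank 12; tank 12 < tank 10; tank 10 < tank 14; tank 14 < tank 15; tank 15 < tank 3; tank 3 < tank 16; tank 16 < tank 17; tank 17 < tank 1; tank 1 < tank 5. Chaining them end to end gives the full order.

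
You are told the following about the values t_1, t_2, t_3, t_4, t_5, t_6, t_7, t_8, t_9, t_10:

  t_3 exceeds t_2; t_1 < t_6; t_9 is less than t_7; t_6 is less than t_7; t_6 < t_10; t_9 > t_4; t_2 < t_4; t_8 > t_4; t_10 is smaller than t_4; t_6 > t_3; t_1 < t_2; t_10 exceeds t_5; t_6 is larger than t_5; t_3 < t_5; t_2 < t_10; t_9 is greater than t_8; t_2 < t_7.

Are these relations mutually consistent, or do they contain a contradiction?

consistent

Every relation is compatible with t_1 < t_2 < t_3 < t_5 < t_6 < t_10 < t_4 < t_8 < t_9 < t_7; the set is consistent.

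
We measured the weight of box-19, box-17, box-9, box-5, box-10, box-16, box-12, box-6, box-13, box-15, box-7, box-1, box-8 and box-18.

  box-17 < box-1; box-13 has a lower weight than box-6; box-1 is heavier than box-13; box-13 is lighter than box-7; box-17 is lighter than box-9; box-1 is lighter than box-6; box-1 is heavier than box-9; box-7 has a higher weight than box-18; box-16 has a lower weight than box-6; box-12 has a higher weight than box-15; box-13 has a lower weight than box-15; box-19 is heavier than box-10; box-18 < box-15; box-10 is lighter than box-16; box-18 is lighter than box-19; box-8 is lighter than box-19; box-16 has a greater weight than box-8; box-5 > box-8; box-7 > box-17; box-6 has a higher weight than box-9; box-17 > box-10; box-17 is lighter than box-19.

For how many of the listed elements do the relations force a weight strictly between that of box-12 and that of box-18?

1

Chaining upward from box-18 reaches: box-15, box-7, box-19.
Chaining downward from box-12 reaches: box-13, box-15.
Strictly between box-18 and box-12 are those in both lists: box-15 — 1 element.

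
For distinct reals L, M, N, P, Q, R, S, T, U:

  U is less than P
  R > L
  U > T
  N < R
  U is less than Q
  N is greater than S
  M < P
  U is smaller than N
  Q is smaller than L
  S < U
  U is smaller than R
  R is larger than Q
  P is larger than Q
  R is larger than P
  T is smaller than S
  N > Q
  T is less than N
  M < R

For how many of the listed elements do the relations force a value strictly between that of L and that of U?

1

The relations place U below L. An element lies strictly between them when it is forced above U and also forced below L.
Above U: {Q, N, P, R}. Below L: {T, S, Q}.
Intersection: {Q} — 1.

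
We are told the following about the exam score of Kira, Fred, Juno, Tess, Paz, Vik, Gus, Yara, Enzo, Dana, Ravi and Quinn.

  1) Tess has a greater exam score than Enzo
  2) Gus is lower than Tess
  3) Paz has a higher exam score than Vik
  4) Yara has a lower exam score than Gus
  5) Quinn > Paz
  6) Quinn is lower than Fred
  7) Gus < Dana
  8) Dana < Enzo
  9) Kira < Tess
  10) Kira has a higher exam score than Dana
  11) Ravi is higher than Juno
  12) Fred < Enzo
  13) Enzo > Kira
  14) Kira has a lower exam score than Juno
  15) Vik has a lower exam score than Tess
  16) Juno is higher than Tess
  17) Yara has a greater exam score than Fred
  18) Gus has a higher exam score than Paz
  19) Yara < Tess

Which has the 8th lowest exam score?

Piecing the relations together gives one ordering: Vik < Paz < Quinn < Fred < Yara < Gus < Dana < Kira < Enzo < Tess < Juno < Ravi.
The 8th smallest is Kira.

Kira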